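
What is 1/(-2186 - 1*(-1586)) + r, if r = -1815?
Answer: -1089001/600 ≈ -1815.0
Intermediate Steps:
1/(-2186 - 1*(-1586)) + r = 1/(-2186 - 1*(-1586)) - 1815 = 1/(-2186 + 1586) - 1815 = 1/(-600) - 1815 = -1/600 - 1815 = -1089001/600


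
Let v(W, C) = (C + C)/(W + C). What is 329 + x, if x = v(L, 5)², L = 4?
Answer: 26749/81 ≈ 330.23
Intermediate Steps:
v(W, C) = 2*C/(C + W) (v(W, C) = (2*C)/(C + W) = 2*C/(C + W))
x = 100/81 (x = (2*5/(5 + 4))² = (2*5/9)² = (2*5*(⅑))² = (10/9)² = 100/81 ≈ 1.2346)
329 + x = 329 + 100/81 = 26749/81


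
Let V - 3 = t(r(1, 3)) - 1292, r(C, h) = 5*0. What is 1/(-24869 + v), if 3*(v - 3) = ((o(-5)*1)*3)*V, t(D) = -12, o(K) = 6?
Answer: -1/32672 ≈ -3.0607e-5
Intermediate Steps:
r(C, h) = 0
V = -1301 (V = 3 + (-12 - 1292) = 3 - 1304 = -1301)
v = -7803 (v = 3 + (((6*1)*3)*(-1301))/3 = 3 + ((6*3)*(-1301))/3 = 3 + (18*(-1301))/3 = 3 + (1/3)*(-23418) = 3 - 7806 = -7803)
1/(-24869 + v) = 1/(-24869 - 7803) = 1/(-32672) = -1/32672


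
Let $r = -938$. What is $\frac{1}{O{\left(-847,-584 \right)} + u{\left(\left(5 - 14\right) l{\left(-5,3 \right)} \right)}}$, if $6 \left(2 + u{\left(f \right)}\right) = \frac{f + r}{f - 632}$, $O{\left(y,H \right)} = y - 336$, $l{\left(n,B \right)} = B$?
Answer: $- \frac{3954}{4684525} \approx -0.00084406$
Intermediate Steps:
$O{\left(y,H \right)} = -336 + y$
$u{\left(f \right)} = -2 + \frac{-938 + f}{6 \left(-632 + f\right)}$ ($u{\left(f \right)} = -2 + \frac{\left(f - 938\right) \frac{1}{f - 632}}{6} = -2 + \frac{\left(-938 + f\right) \frac{1}{-632 + f}}{6} = -2 + \frac{\frac{1}{-632 + f} \left(-938 + f\right)}{6} = -2 + \frac{-938 + f}{6 \left(-632 + f\right)}$)
$\frac{1}{O{\left(-847,-584 \right)} + u{\left(\left(5 - 14\right) l{\left(-5,3 \right)} \right)}} = \frac{1}{\left(-336 - 847\right) + \frac{6646 - 11 \left(5 - 14\right) 3}{6 \left(-632 + \left(5 - 14\right) 3\right)}} = \frac{1}{-1183 + \frac{6646 - 11 \left(\left(-9\right) 3\right)}{6 \left(-632 - 27\right)}} = \frac{1}{-1183 + \frac{6646 - -297}{6 \left(-632 - 27\right)}} = \frac{1}{-1183 + \frac{6646 + 297}{6 \left(-659\right)}} = \frac{1}{-1183 + \frac{1}{6} \left(- \frac{1}{659}\right) 6943} = \frac{1}{-1183 - \frac{6943}{3954}} = \frac{1}{- \frac{4684525}{3954}} = - \frac{3954}{4684525}$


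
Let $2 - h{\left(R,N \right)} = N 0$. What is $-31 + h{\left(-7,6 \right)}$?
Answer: $-29$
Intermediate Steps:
$h{\left(R,N \right)} = 2$ ($h{\left(R,N \right)} = 2 - N 0 = 2 - 0 = 2 + 0 = 2$)
$-31 + h{\left(-7,6 \right)} = -31 + 2 = -29$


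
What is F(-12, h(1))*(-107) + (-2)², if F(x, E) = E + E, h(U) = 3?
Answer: -638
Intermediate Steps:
F(x, E) = 2*E
F(-12, h(1))*(-107) + (-2)² = (2*3)*(-107) + (-2)² = 6*(-107) + 4 = -642 + 4 = -638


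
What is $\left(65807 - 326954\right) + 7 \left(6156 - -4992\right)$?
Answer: $-183111$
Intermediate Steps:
$\left(65807 - 326954\right) + 7 \left(6156 - -4992\right) = -261147 + 7 \left(6156 + 4992\right) = -261147 + 7 \cdot 11148 = -261147 + 78036 = -183111$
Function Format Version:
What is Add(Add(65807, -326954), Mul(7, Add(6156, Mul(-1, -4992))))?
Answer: -183111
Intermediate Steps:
Add(Add(65807, -326954), Mul(7, Add(6156, Mul(-1, -4992)))) = Add(-261147, Mul(7, Add(6156, 4992))) = Add(-261147, Mul(7, 11148)) = Add(-261147, 78036) = -183111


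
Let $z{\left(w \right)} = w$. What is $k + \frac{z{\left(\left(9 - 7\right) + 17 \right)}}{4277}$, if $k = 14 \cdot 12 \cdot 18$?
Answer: $\frac{12933667}{4277} \approx 3024.0$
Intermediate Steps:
$k = 3024$ ($k = 168 \cdot 18 = 3024$)
$k + \frac{z{\left(\left(9 - 7\right) + 17 \right)}}{4277} = 3024 + \frac{\left(9 - 7\right) + 17}{4277} = 3024 + \left(2 + 17\right) \frac{1}{4277} = 3024 + 19 \cdot \frac{1}{4277} = 3024 + \frac{19}{4277} = \frac{12933667}{4277}$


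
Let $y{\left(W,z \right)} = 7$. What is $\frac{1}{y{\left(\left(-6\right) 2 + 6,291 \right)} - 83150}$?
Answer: $- \frac{1}{83143} \approx -1.2027 \cdot 10^{-5}$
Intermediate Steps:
$\frac{1}{y{\left(\left(-6\right) 2 + 6,291 \right)} - 83150} = \frac{1}{7 - 83150} = \frac{1}{-83143} = - \frac{1}{83143}$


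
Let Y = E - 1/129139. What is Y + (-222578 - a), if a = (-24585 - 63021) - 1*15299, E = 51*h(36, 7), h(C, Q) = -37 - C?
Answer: -15935236045/129139 ≈ -1.2340e+5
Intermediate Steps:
E = -3723 (E = 51*(-37 - 1*36) = 51*(-37 - 36) = 51*(-73) = -3723)
a = -102905 (a = -87606 - 15299 = -102905)
Y = -480784498/129139 (Y = -3723 - 1/129139 = -480784498/129139 ≈ -3723.0)
Y + (-222578 - a) = -480784498/129139 + (-222578 - 1*(-102905)) = -480784498/129139 + (-222578 + 102905) = -480784498/129139 - 119673 = -15935236045/129139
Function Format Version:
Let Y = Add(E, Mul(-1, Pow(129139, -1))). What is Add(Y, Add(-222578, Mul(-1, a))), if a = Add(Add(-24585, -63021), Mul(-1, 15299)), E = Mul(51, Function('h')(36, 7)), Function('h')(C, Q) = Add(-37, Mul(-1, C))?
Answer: Rational(-15935236045, 129139) ≈ -1.2340e+5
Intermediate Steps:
E = -3723 (E = Mul(51, Add(-37, Mul(-1, 36))) = Mul(51, Add(-37, -36)) = Mul(51, -73) = -3723)
a = -102905 (a = Add(-87606, -15299) = -102905)
Y = Rational(-480784498, 129139) (Y = Add(-3723, Mul(-1, Pow(129139, -1))) = Add(-3723, Mul(-1, Rational(1, 129139))) = Add(-3723, Rational(-1, 129139)) = Rational(-480784498, 129139) ≈ -3723.0)
Add(Y, Add(-222578, Mul(-1, a))) = Add(Rational(-480784498, 129139), Add(-222578, Mul(-1, -102905))) = Add(Rational(-480784498, 129139), Add(-222578, 102905)) = Add(Rational(-480784498, 129139), -119673) = Rational(-15935236045, 129139)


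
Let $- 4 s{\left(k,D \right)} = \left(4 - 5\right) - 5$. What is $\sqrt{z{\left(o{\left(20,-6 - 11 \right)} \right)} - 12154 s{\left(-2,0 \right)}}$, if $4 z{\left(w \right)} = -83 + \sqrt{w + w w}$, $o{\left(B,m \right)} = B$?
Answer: $\frac{\sqrt{-73007 + 2 \sqrt{105}}}{2} \approx 135.08 i$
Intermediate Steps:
$s{\left(k,D \right)} = \frac{3}{2}$ ($s{\left(k,D \right)} = - \frac{\left(4 - 5\right) - 5}{4} = - \frac{-1 - 5}{4} = \left(- \frac{1}{4}\right) \left(-6\right) = \frac{3}{2}$)
$z{\left(w \right)} = - \frac{83}{4} + \frac{\sqrt{w + w^{2}}}{4}$ ($z{\left(w \right)} = \frac{-83 + \sqrt{w + w w}}{4} = \frac{-83 + \sqrt{w + w^{2}}}{4} = - \frac{83}{4} + \frac{\sqrt{w + w^{2}}}{4}$)
$\sqrt{z{\left(o{\left(20,-6 - 11 \right)} \right)} - 12154 s{\left(-2,0 \right)}} = \sqrt{\left(- \frac{83}{4} + \frac{\sqrt{20 \left(1 + 20\right)}}{4}\right) - 18231} = \sqrt{\left(- \frac{83}{4} + \frac{\sqrt{20 \cdot 21}}{4}\right) - 18231} = \sqrt{\left(- \frac{83}{4} + \frac{\sqrt{420}}{4}\right) - 18231} = \sqrt{\left(- \frac{83}{4} + \frac{2 \sqrt{105}}{4}\right) - 18231} = \sqrt{\left(- \frac{83}{4} + \frac{\sqrt{105}}{2}\right) - 18231} = \sqrt{- \frac{73007}{4} + \frac{\sqrt{105}}{2}}$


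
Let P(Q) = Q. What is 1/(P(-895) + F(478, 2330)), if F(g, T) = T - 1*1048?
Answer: 1/387 ≈ 0.0025840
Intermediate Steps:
F(g, T) = -1048 + T (F(g, T) = T - 1048 = -1048 + T)
1/(P(-895) + F(478, 2330)) = 1/(-895 + (-1048 + 2330)) = 1/(-895 + 1282) = 1/387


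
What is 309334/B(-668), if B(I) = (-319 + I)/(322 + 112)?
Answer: -19178708/141 ≈ -1.3602e+5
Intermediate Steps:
B(I) = -319/434 + I/434 (B(I) = (-319 + I)/434 = (-319 + I)*(1/434) = -319/434 + I/434)
309334/B(-668) = 309334/(-319/434 + (1/434)*(-668)) = 309334/(-319/434 - 334/217) = 309334/(-141/62) = 309334*(-62/141) = -19178708/141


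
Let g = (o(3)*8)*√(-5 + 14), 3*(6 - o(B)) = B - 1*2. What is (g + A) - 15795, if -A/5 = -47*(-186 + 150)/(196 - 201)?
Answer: -13967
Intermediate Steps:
o(B) = 20/3 - B/3 (o(B) = 6 - (B - 1*2)/3 = 6 - (B - 2)/3 = 6 - (-2 + B)/3 = 6 + (⅔ - B/3) = 20/3 - B/3)
g = 136 (g = ((20/3 - ⅓*3)*8)*√(-5 + 14) = ((20/3 - 1)*8)*√9 = ((17/3)*8)*3 = (136/3)*3 = 136)
A = 1692 (A = -(-235)*(-186 + 150)/(196 - 201) = -(-235)*(-36/(-5)) = -(-235)*(-36*(-⅕)) = -(-235)*36/5 = -5*(-1692/5) = 1692)
(g + A) - 15795 = (136 + 1692) - 15795 = 1828 - 15795 = -13967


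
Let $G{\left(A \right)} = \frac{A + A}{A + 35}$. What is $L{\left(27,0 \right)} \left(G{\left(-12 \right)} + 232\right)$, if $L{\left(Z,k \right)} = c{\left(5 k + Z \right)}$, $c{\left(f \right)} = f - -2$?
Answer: $\frac{154048}{23} \approx 6697.7$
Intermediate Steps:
$c{\left(f \right)} = 2 + f$ ($c{\left(f \right)} = f + 2 = 2 + f$)
$L{\left(Z,k \right)} = 2 + Z + 5 k$ ($L{\left(Z,k \right)} = 2 + \left(5 k + Z\right) = 2 + \left(Z + 5 k\right) = 2 + Z + 5 k$)
$G{\left(A \right)} = \frac{2 A}{35 + A}$
$L{\left(27,0 \right)} \left(G{\left(-12 \right)} + 232\right) = \left(2 + 27 + 5 \cdot 0\right) \left(2 \left(-12\right) \frac{1}{35 - 12} + 232\right) = \left(2 + 27 + 0\right) \left(2 \left(-12\right) \frac{1}{23} + 232\right) = 29 \left(2 \left(-12\right) \frac{1}{23} + 232\right) = 29 \left(- \frac{24}{23} + 232\right) = 29 \cdot \frac{5312}{23} = \frac{154048}{23}$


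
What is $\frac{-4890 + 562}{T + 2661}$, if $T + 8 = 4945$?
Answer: $- \frac{2164}{3799} \approx -0.56962$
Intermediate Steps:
$T = 4937$ ($T = -8 + 4945 = 4937$)
$\frac{-4890 + 562}{T + 2661} = \frac{-4890 + 562}{4937 + 2661} = - \frac{4328}{7598} = \left(-4328\right) \frac{1}{7598} = - \frac{2164}{3799}$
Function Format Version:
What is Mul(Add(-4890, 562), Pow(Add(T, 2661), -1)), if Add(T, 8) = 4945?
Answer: Rational(-2164, 3799) ≈ -0.56962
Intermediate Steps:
T = 4937 (T = Add(-8, 4945) = 4937)
Mul(Add(-4890, 562), Pow(Add(T, 2661), -1)) = Mul(Add(-4890, 562), Pow(Add(4937, 2661), -1)) = Mul(-4328, Pow(7598, -1)) = Mul(-4328, Rational(1, 7598)) = Rational(-2164, 3799)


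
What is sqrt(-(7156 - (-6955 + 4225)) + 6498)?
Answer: 22*I*sqrt(7) ≈ 58.207*I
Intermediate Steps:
sqrt(-(7156 - (-6955 + 4225)) + 6498) = sqrt(-(7156 - 1*(-2730)) + 6498) = sqrt(-(7156 + 2730) + 6498) = sqrt(-1*9886 + 6498) = sqrt(-9886 + 6498) = sqrt(-3388) = 22*I*sqrt(7)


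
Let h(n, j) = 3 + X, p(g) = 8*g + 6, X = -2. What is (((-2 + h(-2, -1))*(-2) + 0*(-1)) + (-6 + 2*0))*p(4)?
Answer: -152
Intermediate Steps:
p(g) = 6 + 8*g
h(n, j) = 1 (h(n, j) = 3 - 2 = 1)
(((-2 + h(-2, -1))*(-2) + 0*(-1)) + (-6 + 2*0))*p(4) = (((-2 + 1)*(-2) + 0*(-1)) + (-6 + 2*0))*(6 + 8*4) = ((-1*(-2) + 0) + (-6 + 0))*(6 + 32) = ((2 + 0) - 6)*38 = (2 - 6)*38 = -4*38 = -152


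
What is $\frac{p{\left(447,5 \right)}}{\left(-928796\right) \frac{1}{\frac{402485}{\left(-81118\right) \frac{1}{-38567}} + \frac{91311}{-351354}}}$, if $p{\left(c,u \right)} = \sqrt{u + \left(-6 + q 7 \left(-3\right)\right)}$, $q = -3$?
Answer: $- \frac{454494491206961 \sqrt{62}}{2205978253574876} \approx -1.6223$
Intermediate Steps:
$p{\left(c,u \right)} = \sqrt{57 + u}$ ($p{\left(c,u \right)} = \sqrt{u - \left(6 - \left(-3\right) 7 \left(-3\right)\right)} = \sqrt{u - -57} = \sqrt{u + \left(-6 + 63\right)} = \sqrt{u + 57} = \sqrt{57 + u}$)
$\frac{p{\left(447,5 \right)}}{\left(-928796\right) \frac{1}{\frac{402485}{\left(-81118\right) \frac{1}{-38567}} + \frac{91311}{-351354}}} = \frac{\sqrt{57 + 5}}{\left(-928796\right) \frac{1}{\frac{402485}{\left(-81118\right) \frac{1}{-38567}} + \frac{91311}{-351354}}} = \frac{\sqrt{62}}{\left(-928796\right) \frac{1}{\frac{402485}{\left(-81118\right) \left(- \frac{1}{38567}\right)} + 91311 \left(- \frac{1}{351354}\right)}} = \frac{\sqrt{62}}{\left(-928796\right) \frac{1}{\frac{402485}{\frac{81118}{38567}} - \frac{30437}{117118}}} = \frac{\sqrt{62}}{\left(-928796\right) \frac{1}{402485 \cdot \frac{38567}{81118} - \frac{30437}{117118}}} = \frac{\sqrt{62}}{\left(-928796\right) \frac{1}{\frac{15522638995}{81118} - \frac{30437}{117118}}} = \frac{\sqrt{62}}{\left(-928796\right) \frac{1}{\frac{454494491206961}{2375094481}}} = \frac{\sqrt{62}}{\left(-928796\right) \frac{2375094481}{454494491206961}} = \frac{\sqrt{62}}{- \frac{2205978253574876}{454494491206961}} = \sqrt{62} \left(- \frac{454494491206961}{2205978253574876}\right) = - \frac{454494491206961 \sqrt{62}}{2205978253574876}$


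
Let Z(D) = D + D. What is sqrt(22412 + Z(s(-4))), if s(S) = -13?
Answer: sqrt(22386) ≈ 149.62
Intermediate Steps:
Z(D) = 2*D
sqrt(22412 + Z(s(-4))) = sqrt(22412 + 2*(-13)) = sqrt(22412 - 26) = sqrt(22386)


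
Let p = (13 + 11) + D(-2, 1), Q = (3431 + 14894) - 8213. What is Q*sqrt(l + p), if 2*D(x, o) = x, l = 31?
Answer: 30336*sqrt(6) ≈ 74308.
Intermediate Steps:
Q = 10112 (Q = 18325 - 8213 = 10112)
D(x, o) = x/2
p = 23 (p = (13 + 11) + (1/2)*(-2) = 24 - 1 = 23)
Q*sqrt(l + p) = 10112*sqrt(31 + 23) = 10112*sqrt(54) = 10112*(3*sqrt(6)) = 30336*sqrt(6)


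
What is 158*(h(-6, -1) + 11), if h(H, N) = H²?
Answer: 7426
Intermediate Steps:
158*(h(-6, -1) + 11) = 158*((-6)² + 11) = 158*(36 + 11) = 158*47 = 7426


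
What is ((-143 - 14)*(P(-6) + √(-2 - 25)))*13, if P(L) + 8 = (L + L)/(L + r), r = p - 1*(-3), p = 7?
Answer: 22451 - 6123*I*√3 ≈ 22451.0 - 10605.0*I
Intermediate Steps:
r = 10 (r = 7 - 1*(-3) = 7 + 3 = 10)
P(L) = -8 + 2*L/(10 + L) (P(L) = -8 + (L + L)/(L + 10) = -8 + (2*L)/(10 + L) = -8 + 2*L/(10 + L))
((-143 - 14)*(P(-6) + √(-2 - 25)))*13 = ((-143 - 14)*(2*(-40 - 3*(-6))/(10 - 6) + √(-2 - 25)))*13 = -157*(2*(-40 + 18)/4 + √(-27))*13 = -157*(2*(¼)*(-22) + 3*I*√3)*13 = -157*(-11 + 3*I*√3)*13 = (1727 - 471*I*√3)*13 = 22451 - 6123*I*√3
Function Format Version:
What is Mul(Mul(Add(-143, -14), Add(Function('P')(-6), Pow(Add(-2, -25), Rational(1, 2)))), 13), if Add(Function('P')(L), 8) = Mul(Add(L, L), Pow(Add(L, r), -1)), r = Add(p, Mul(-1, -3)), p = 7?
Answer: Add(22451, Mul(-6123, I, Pow(3, Rational(1, 2)))) ≈ Add(22451., Mul(-10605., I))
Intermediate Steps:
r = 10 (r = Add(7, Mul(-1, -3)) = Add(7, 3) = 10)
Function('P')(L) = Add(-8, Mul(2, L, Pow(Add(10, L), -1))) (Function('P')(L) = Add(-8, Mul(Add(L, L), Pow(Add(L, 10), -1))) = Add(-8, Mul(Mul(2, L), Pow(Add(10, L), -1))) = Add(-8, Mul(2, L, Pow(Add(10, L), -1))))
Mul(Mul(Add(-143, -14), Add(Function('P')(-6), Pow(Add(-2, -25), Rational(1, 2)))), 13) = Mul(Mul(Add(-143, -14), Add(Mul(2, Pow(Add(10, -6), -1), Add(-40, Mul(-3, -6))), Pow(Add(-2, -25), Rational(1, 2)))), 13) = Mul(Mul(-157, Add(Mul(2, Pow(4, -1), Add(-40, 18)), Pow(-27, Rational(1, 2)))), 13) = Mul(Mul(-157, Add(Mul(2, Rational(1, 4), -22), Mul(3, I, Pow(3, Rational(1, 2))))), 13) = Mul(Mul(-157, Add(-11, Mul(3, I, Pow(3, Rational(1, 2))))), 13) = Mul(Add(1727, Mul(-471, I, Pow(3, Rational(1, 2)))), 13) = Add(22451, Mul(-6123, I, Pow(3, Rational(1, 2))))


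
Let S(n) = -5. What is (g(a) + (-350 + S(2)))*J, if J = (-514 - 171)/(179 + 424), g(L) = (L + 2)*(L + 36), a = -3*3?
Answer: 372640/603 ≈ 617.98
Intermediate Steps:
a = -9
g(L) = (2 + L)*(36 + L)
J = -685/603 ≈ -1.1360
(g(a) + (-350 + S(2)))*J = ((72 + (-9)² + 38*(-9)) + (-350 - 5))*(-685/603) = ((72 + 81 - 342) - 355)*(-685/603) = (-189 - 355)*(-685/603) = -544*(-685/603) = 372640/603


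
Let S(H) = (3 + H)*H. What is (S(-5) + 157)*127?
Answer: 21209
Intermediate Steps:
S(H) = H*(3 + H)
(S(-5) + 157)*127 = (-5*(3 - 5) + 157)*127 = (-5*(-2) + 157)*127 = (10 + 157)*127 = 167*127 = 21209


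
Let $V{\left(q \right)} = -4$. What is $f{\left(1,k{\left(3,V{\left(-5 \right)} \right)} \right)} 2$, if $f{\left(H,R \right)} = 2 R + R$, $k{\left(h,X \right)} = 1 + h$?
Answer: $24$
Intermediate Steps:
$f{\left(H,R \right)} = 3 R$
$f{\left(1,k{\left(3,V{\left(-5 \right)} \right)} \right)} 2 = 3 \left(1 + 3\right) 2 = 3 \cdot 4 \cdot 2 = 12 \cdot 2 = 24$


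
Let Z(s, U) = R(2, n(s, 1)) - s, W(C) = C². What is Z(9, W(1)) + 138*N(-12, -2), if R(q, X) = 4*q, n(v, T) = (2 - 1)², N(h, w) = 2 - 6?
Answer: -553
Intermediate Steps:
N(h, w) = -4
n(v, T) = 1 (n(v, T) = 1² = 1)
Z(s, U) = 8 - s (Z(s, U) = 4*2 - s = 8 - s)
Z(9, W(1)) + 138*N(-12, -2) = (8 - 1*9) + 138*(-4) = (8 - 9) - 552 = -1 - 552 = -553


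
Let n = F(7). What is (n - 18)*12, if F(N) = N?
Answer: -132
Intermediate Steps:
n = 7
(n - 18)*12 = (7 - 18)*12 = -11*12 = -132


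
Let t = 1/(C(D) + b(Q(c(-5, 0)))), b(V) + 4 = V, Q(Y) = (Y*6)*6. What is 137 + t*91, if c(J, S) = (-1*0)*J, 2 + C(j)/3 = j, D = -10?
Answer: 5389/40 ≈ 134.73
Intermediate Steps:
C(j) = -6 + 3*j
c(J, S) = 0 (c(J, S) = 0*J = 0)
Q(Y) = 36*Y (Q(Y) = (6*Y)*6 = 36*Y)
b(V) = -4 + V
t = -1/40 (t = 1/((-6 + 3*(-10)) + (-4 + 36*0)) = 1/((-6 - 30) + (-4 + 0)) = 1/(-36 - 4) = 1/(-40) = -1/40 ≈ -0.025000)
137 + t*91 = 137 - 1/40*91 = 137 - 91/40 = 5389/40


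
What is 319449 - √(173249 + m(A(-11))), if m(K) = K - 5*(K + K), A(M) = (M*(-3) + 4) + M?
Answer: 319449 - √173015 ≈ 3.1903e+5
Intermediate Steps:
A(M) = 4 - 2*M (A(M) = (-3*M + 4) + M = (4 - 3*M) + M = 4 - 2*M)
m(K) = -9*K (m(K) = K - 10*K = -9*K)
319449 - √(173249 + m(A(-11))) = 319449 - √(173249 - 9*(4 - 2*(-11))) = 319449 - √(173249 - 9*(4 + 22)) = 319449 - √(173249 - 9*26) = 319449 - √(173249 - 234) = 319449 - √173015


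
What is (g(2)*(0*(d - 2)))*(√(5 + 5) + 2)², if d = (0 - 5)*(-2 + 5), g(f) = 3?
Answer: 0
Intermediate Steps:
d = -15 (d = -5*3 = -15)
(g(2)*(0*(d - 2)))*(√(5 + 5) + 2)² = (3*(0*(-15 - 2)))*(√(5 + 5) + 2)² = (3*(0*(-17)))*(√10 + 2)² = (3*0)*(2 + √10)² = 0*(2 + √10)² = 0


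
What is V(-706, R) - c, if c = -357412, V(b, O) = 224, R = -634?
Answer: 357636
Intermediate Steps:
V(-706, R) - c = 224 - 1*(-357412) = 224 + 357412 = 357636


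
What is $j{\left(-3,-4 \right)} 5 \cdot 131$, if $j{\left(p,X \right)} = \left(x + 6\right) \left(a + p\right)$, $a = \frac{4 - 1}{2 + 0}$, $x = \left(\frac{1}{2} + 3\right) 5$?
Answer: $- \frac{92355}{4} \approx -23089.0$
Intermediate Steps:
$x = \frac{35}{2}$ ($x = \left(\frac{1}{2} + 3\right) 5 = \frac{7}{2} \cdot 5 = \frac{35}{2} \approx 17.5$)
$a = \frac{3}{2} \approx 1.5$
$j{\left(p,X \right)} = \frac{141}{4} + \frac{47 p}{2}$ ($j{\left(p,X \right)} = \left(\frac{35}{2} + 6\right) \left(\frac{3}{2} + p\right) = \frac{47 \left(\frac{3}{2} + p\right)}{2} = \frac{141}{4} + \frac{47 p}{2}$)
$j{\left(-3,-4 \right)} 5 \cdot 131 = \left(\frac{141}{4} + \frac{47}{2} \left(-3\right)\right) 5 \cdot 131 = \left(\frac{141}{4} - \frac{141}{2}\right) 5 \cdot 131 = \left(- \frac{141}{4}\right) 5 \cdot 131 = \left(- \frac{705}{4}\right) 131 = - \frac{92355}{4}$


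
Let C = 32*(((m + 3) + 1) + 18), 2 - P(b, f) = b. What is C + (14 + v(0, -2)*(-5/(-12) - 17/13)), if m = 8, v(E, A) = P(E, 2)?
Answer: 75833/78 ≈ 972.22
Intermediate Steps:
P(b, f) = 2 - b
v(E, A) = 2 - E
C = 960 (C = 32*(((8 + 3) + 1) + 18) = 32*((11 + 1) + 18) = 32*(12 + 18) = 32*30 = 960)
C + (14 + v(0, -2)*(-5/(-12) - 17/13)) = 960 + (14 + (2 - 1*0)*(-5/(-12) - 17/13)) = 960 + (14 + (2 + 0)*(-5*(-1/12) - 17*1/13)) = 960 + (14 + 2*(5/12 - 17/13)) = 960 + (14 + 2*(-139/156)) = 960 + (14 - 139/78) = 960 + 953/78 = 75833/78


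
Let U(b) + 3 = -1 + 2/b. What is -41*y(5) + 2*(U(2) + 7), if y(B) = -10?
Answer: 418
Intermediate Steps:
U(b) = -4 + 2/b (U(b) = -3 + (-1 + 2/b) = -4 + 2/b)
-41*y(5) + 2*(U(2) + 7) = -41*(-10) + 2*((-4 + 2/2) + 7) = 410 + 2*((-4 + 2*(½)) + 7) = 410 + 2*((-4 + 1) + 7) = 410 + 2*(-3 + 7) = 410 + 2*4 = 410 + 8 = 418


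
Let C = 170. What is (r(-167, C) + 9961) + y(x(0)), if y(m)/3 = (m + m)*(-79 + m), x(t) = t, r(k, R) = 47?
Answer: 10008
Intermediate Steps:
y(m) = 6*m*(-79 + m) (y(m) = 3*((m + m)*(-79 + m)) = 3*((2*m)*(-79 + m)) = 3*(2*m*(-79 + m)) = 6*m*(-79 + m))
(r(-167, C) + 9961) + y(x(0)) = (47 + 9961) + 6*0*(-79 + 0) = 10008 + 6*0*(-79) = 10008 + 0 = 10008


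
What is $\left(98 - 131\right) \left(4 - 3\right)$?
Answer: $-33$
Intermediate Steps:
$\left(98 - 131\right) \left(4 - 3\right) = - 33 \left(4 - 3\right) = \left(-33\right) 1 = -33$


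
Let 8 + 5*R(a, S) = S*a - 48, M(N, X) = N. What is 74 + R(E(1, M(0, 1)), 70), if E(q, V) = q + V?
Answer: 384/5 ≈ 76.800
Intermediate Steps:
E(q, V) = V + q
R(a, S) = -56/5 + S*a/5 (R(a, S) = -8/5 + (S*a - 48)/5 = -8/5 + (-48 + S*a)/5 = -8/5 + (-48/5 + S*a/5) = -56/5 + S*a/5)
74 + R(E(1, M(0, 1)), 70) = 74 + (-56/5 + (⅕)*70*(0 + 1)) = 74 + (-56/5 + (⅕)*70*1) = 74 + (-56/5 + 14) = 74 + 14/5 = 384/5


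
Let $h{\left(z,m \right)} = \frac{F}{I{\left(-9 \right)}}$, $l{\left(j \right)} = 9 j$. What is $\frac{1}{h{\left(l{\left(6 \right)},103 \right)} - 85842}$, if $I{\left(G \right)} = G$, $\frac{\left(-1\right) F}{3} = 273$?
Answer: $- \frac{1}{85751} \approx -1.1662 \cdot 10^{-5}$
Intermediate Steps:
$F = -819$ ($F = \left(-3\right) 273 = -819$)
$h{\left(z,m \right)} = 91$ ($h{\left(z,m \right)} = - \frac{819}{-9} = \left(-819\right) \left(- \frac{1}{9}\right) = 91$)
$\frac{1}{h{\left(l{\left(6 \right)},103 \right)} - 85842} = \frac{1}{91 - 85842} = \frac{1}{-85751} = - \frac{1}{85751}$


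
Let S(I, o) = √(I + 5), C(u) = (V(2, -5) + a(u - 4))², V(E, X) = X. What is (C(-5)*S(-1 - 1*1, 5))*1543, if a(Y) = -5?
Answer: 154300*√3 ≈ 2.6726e+5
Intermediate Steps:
C(u) = 100 (C(u) = (-5 - 5)² = (-10)² = 100)
S(I, o) = √(5 + I)
(C(-5)*S(-1 - 1*1, 5))*1543 = (100*√(5 + (-1 - 1*1)))*1543 = (100*√(5 + (-1 - 1)))*1543 = (100*√(5 - 2))*1543 = (100*√3)*1543 = 154300*√3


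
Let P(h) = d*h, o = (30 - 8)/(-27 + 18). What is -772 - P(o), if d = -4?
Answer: -7036/9 ≈ -781.78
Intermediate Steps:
o = -22/9 (o = 22/(-9) = 22*(-⅑) = -22/9 ≈ -2.4444)
P(h) = -4*h
-772 - P(o) = -772 - (-4)*(-22)/9 = -772 - 1*88/9 = -772 - 88/9 = -7036/9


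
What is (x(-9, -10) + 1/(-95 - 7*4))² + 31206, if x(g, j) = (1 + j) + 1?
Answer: 473085799/15129 ≈ 31270.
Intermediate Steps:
x(g, j) = 2 + j
(x(-9, -10) + 1/(-95 - 7*4))² + 31206 = ((2 - 10) + 1/(-95 - 7*4))² + 31206 = (-8 + 1/(-95 - 28))² + 31206 = (-8 + 1/(-123))² + 31206 = (-8 - 1/123)² + 31206 = (-985/123)² + 31206 = 970225/15129 + 31206 = 473085799/15129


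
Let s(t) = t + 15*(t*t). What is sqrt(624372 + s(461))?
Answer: 2*sqrt(953162) ≈ 1952.6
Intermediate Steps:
s(t) = t + 15*t**2
sqrt(624372 + s(461)) = sqrt(624372 + 461*(1 + 15*461)) = sqrt(624372 + 461*(1 + 6915)) = sqrt(624372 + 461*6916) = sqrt(624372 + 3188276) = sqrt(3812648) = 2*sqrt(953162)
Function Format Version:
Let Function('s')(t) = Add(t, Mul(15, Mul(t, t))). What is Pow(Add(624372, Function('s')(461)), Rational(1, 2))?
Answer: Mul(2, Pow(953162, Rational(1, 2))) ≈ 1952.6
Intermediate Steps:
Function('s')(t) = Add(t, Mul(15, Pow(t, 2)))
Pow(Add(624372, Function('s')(461)), Rational(1, 2)) = Pow(Add(624372, Mul(461, Add(1, Mul(15, 461)))), Rational(1, 2)) = Pow(Add(624372, Mul(461, Add(1, 6915))), Rational(1, 2)) = Pow(Add(624372, Mul(461, 6916)), Rational(1, 2)) = Pow(Add(624372, 3188276), Rational(1, 2)) = Pow(3812648, Rational(1, 2)) = Mul(2, Pow(953162, Rational(1, 2)))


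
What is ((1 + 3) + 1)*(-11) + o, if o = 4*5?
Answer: -35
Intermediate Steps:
o = 20
((1 + 3) + 1)*(-11) + o = ((1 + 3) + 1)*(-11) + 20 = (4 + 1)*(-11) + 20 = 5*(-11) + 20 = -55 + 20 = -35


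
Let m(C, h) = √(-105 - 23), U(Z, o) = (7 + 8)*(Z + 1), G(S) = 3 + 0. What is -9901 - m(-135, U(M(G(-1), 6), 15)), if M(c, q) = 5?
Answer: -9901 - 8*I*√2 ≈ -9901.0 - 11.314*I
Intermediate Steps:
G(S) = 3
U(Z, o) = 15 + 15*Z (U(Z, o) = 15*(1 + Z) = 15 + 15*Z)
m(C, h) = 8*I*√2 (m(C, h) = √(-128) = 8*I*√2)
-9901 - m(-135, U(M(G(-1), 6), 15)) = -9901 - 8*I*√2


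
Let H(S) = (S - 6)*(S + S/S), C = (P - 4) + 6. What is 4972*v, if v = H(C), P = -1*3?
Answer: 0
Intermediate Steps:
P = -3
C = -1 (C = (-3 - 4) + 6 = -7 + 6 = -1)
H(S) = (1 + S)*(-6 + S) (H(S) = (-6 + S)*(S + 1) = (-6 + S)*(1 + S) = (1 + S)*(-6 + S))
v = 0 (v = -6 + (-1)² - 5*(-1) = -6 + 1 + 5 = 0)
4972*v = 4972*0 = 0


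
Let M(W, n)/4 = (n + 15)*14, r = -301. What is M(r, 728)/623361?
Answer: 41608/623361 ≈ 0.066748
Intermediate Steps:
M(W, n) = 840 + 56*n (M(W, n) = 4*((n + 15)*14) = 4*((15 + n)*14) = 4*(210 + 14*n) = 840 + 56*n)
M(r, 728)/623361 = (840 + 56*728)/623361 = (840 + 40768)*(1/623361) = 41608*(1/623361) = 41608/623361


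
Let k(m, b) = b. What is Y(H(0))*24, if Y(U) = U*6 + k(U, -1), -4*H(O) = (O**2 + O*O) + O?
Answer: -24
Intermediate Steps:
H(O) = -O**2/2 - O/4 (H(O) = -((O**2 + O*O) + O)/4 = -((O**2 + O**2) + O)/4 = -(2*O**2 + O)/4 = -(O + 2*O**2)/4 = -O**2/2 - O/4)
Y(U) = -1 + 6*U (Y(U) = U*6 - 1 = 6*U - 1 = -1 + 6*U)
Y(H(0))*24 = (-1 + 6*(-1/4*0*(1 + 2*0)))*24 = (-1 + 6*(-1/4*0*(1 + 0)))*24 = (-1 + 6*(-1/4*0*1))*24 = (-1 + 6*0)*24 = (-1 + 0)*24 = -1*24 = -24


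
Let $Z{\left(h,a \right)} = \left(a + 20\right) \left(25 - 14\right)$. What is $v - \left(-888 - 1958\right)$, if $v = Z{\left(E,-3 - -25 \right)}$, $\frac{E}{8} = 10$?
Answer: $3308$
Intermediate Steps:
$E = 80$ ($E = 8 \cdot 10 = 80$)
$Z{\left(h,a \right)} = 220 + 11 a$ ($Z{\left(h,a \right)} = \left(20 + a\right) 11 = 220 + 11 a$)
$v = 462$ ($v = 220 + 11 \left(-3 - -25\right) = 220 + 11 \left(-3 + 25\right) = 220 + 11 \cdot 22 = 220 + 242 = 462$)
$v - \left(-888 - 1958\right) = 462 - \left(-888 - 1958\right) = 462 - -2846 = 462 + 2846 = 3308$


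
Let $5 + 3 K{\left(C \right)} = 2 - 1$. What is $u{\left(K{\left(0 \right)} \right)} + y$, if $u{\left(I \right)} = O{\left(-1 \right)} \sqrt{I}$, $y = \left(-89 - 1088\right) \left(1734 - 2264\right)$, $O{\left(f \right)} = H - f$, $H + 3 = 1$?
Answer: $623810 - \frac{2 i \sqrt{3}}{3} \approx 6.2381 \cdot 10^{5} - 1.1547 i$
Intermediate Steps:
$H = -2$ ($H = -3 + 1 = -2$)
$K{\left(C \right)} = - \frac{4}{3}$ ($K{\left(C \right)} = - \frac{5}{3} + \frac{2 - 1}{3} = - \frac{5}{3} + \frac{1}{3} \cdot 1 = - \frac{5}{3} + \frac{1}{3} = - \frac{4}{3}$)
$O{\left(f \right)} = -2 - f$
$y = 623810$ ($y = \left(-1177\right) \left(-530\right) = 623810$)
$u{\left(I \right)} = - \sqrt{I}$ ($u{\left(I \right)} = \left(-2 - -1\right) \sqrt{I} = \left(-2 + 1\right) \sqrt{I} = - \sqrt{I}$)
$u{\left(K{\left(0 \right)} \right)} + y = - \sqrt{- \frac{4}{3}} + 623810 = - \frac{2 i \sqrt{3}}{3} + 623810 = 623810 - \frac{2 i \sqrt{3}}{3}$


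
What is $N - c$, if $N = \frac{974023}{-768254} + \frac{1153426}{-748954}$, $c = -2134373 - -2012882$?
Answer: $\frac{34951357506338505}{287693453158} \approx 1.2149 \cdot 10^{5}$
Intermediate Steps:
$c = -121491$ ($c = -2134373 + 2012882 = -121491$)
$N = - \frac{807811280073}{287693453158}$ ($N = 974023 \left(- \frac{1}{768254}\right) + 1153426 \left(- \frac{1}{748954}\right) = - \frac{974023}{768254} - \frac{576713}{374477} = - \frac{807811280073}{287693453158} \approx -2.8079$)
$N - c = - \frac{807811280073}{287693453158} - -121491 = - \frac{807811280073}{287693453158} + 121491 = \frac{34951357506338505}{287693453158}$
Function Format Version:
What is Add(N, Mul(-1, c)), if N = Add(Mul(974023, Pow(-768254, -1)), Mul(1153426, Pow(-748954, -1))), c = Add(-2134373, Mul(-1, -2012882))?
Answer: Rational(34951357506338505, 287693453158) ≈ 1.2149e+5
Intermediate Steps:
c = -121491 (c = Add(-2134373, 2012882) = -121491)
N = Rational(-807811280073, 287693453158) (N = Add(Mul(974023, Rational(-1, 768254)), Mul(1153426, Rational(-1, 748954))) = Add(Rational(-974023, 768254), Rational(-576713, 374477)) = Rational(-807811280073, 287693453158) ≈ -2.8079)
Add(N, Mul(-1, c)) = Add(Rational(-807811280073, 287693453158), Mul(-1, -121491)) = Add(Rational(-807811280073, 287693453158), 121491) = Rational(34951357506338505, 287693453158)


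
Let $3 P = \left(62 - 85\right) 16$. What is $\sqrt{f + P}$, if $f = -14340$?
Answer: $\frac{2 i \sqrt{32541}}{3} \approx 120.26 i$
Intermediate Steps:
$P = - \frac{368}{3}$ ($P = \frac{\left(62 - 85\right) 16}{3} = \frac{\left(-23\right) 16}{3} = \frac{1}{3} \left(-368\right) = - \frac{368}{3} \approx -122.67$)
$\sqrt{f + P} = \sqrt{-14340 - \frac{368}{3}} = \sqrt{- \frac{43388}{3}} = \frac{2 i \sqrt{32541}}{3}$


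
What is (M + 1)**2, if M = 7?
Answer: 64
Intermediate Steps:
(M + 1)**2 = (7 + 1)**2 = 8**2 = 64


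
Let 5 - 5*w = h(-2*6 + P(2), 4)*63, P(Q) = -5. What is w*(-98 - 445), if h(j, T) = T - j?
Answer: 715674/5 ≈ 1.4313e+5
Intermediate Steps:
w = -1318/5 (w = 1 - (4 - (-2*6 - 5))*63/5 = 1 - (4 - (-12 - 5))*63/5 = 1 - (4 - 1*(-17))*63/5 = 1 - (4 + 17)*63/5 = 1 - 21*63/5 = 1 - ⅕*1323 = 1 - 1323/5 = -1318/5 ≈ -263.60)
w*(-98 - 445) = -1318*(-98 - 445)/5 = -1318/5*(-543) = 715674/5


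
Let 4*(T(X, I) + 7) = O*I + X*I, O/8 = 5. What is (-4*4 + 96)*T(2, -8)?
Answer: -7280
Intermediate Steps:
O = 40 (O = 8*5 = 40)
T(X, I) = -7 + 10*I + I*X/4 (T(X, I) = -7 + (40*I + X*I)/4 = -7 + (40*I + I*X)/4 = -7 + (10*I + I*X/4) = -7 + 10*I + I*X/4)
(-4*4 + 96)*T(2, -8) = (-4*4 + 96)*(-7 + 10*(-8) + (1/4)*(-8)*2) = (-16 + 96)*(-7 - 80 - 4) = 80*(-91) = -7280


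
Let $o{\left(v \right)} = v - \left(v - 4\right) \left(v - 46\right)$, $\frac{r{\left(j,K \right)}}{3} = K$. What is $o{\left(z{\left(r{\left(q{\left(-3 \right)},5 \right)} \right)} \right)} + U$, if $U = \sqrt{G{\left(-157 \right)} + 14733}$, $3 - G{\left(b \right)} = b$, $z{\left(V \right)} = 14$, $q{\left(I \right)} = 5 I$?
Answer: $334 + \sqrt{14893} \approx 456.04$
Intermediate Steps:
$r{\left(j,K \right)} = 3 K$
$G{\left(b \right)} = 3 - b$
$o{\left(v \right)} = v - \left(-46 + v\right) \left(-4 + v\right)$ ($o{\left(v \right)} = v - \left(-4 + v\right) \left(-46 + v\right) = v - \left(-46 + v\right) \left(-4 + v\right)$)
$U = \sqrt{14893}$ ($U = \sqrt{\left(3 - -157\right) + 14733} = \sqrt{\left(3 + 157\right) + 14733} = \sqrt{160 + 14733} = \sqrt{14893} \approx 122.04$)
$o{\left(z{\left(r{\left(q{\left(-3 \right)},5 \right)} \right)} \right)} + U = \left(-184 - 14^{2} + 51 \cdot 14\right) + \sqrt{14893} = \left(-184 - 196 + 714\right) + \sqrt{14893} = 334 + \sqrt{14893}$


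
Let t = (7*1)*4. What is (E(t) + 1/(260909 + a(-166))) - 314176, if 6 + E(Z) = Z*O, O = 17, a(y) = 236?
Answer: -81922753369/261145 ≈ -3.1371e+5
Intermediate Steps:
t = 28 (t = 7*4 = 28)
E(Z) = -6 + 17*Z (E(Z) = -6 + Z*17 = -6 + 17*Z)
(E(t) + 1/(260909 + a(-166))) - 314176 = ((-6 + 17*28) + 1/(260909 + 236)) - 314176 = ((-6 + 476) + 1/261145) - 314176 = (470 + 1/261145) - 314176 = 122738151/261145 - 314176 = -81922753369/261145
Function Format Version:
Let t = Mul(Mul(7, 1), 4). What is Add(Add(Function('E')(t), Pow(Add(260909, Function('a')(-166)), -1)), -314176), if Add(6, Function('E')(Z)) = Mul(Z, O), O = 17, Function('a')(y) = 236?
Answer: Rational(-81922753369, 261145) ≈ -3.1371e+5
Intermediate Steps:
t = 28 (t = Mul(7, 4) = 28)
Function('E')(Z) = Add(-6, Mul(17, Z)) (Function('E')(Z) = Add(-6, Mul(Z, 17)) = Add(-6, Mul(17, Z)))
Add(Add(Function('E')(t), Pow(Add(260909, Function('a')(-166)), -1)), -314176) = Add(Add(Add(-6, Mul(17, 28)), Pow(Add(260909, 236), -1)), -314176) = Add(Add(Add(-6, 476), Pow(261145, -1)), -314176) = Add(Add(470, Rational(1, 261145)), -314176) = Add(Rational(122738151, 261145), -314176) = Rational(-81922753369, 261145)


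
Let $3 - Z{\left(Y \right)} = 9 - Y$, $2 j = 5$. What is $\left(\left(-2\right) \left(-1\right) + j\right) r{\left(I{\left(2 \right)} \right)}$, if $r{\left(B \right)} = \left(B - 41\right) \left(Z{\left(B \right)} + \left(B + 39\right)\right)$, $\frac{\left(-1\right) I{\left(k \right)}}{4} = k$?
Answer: $- \frac{7497}{2} \approx -3748.5$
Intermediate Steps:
$j = \frac{5}{2}$ ($j = \frac{1}{2} \cdot 5 = \frac{5}{2} \approx 2.5$)
$I{\left(k \right)} = - 4 k$
$Z{\left(Y \right)} = -6 + Y$ ($Z{\left(Y \right)} = 3 - \left(9 - Y\right) = 3 + \left(-9 + Y\right) = -6 + Y$)
$r{\left(B \right)} = \left(-41 + B\right) \left(33 + 2 B\right)$ ($r{\left(B \right)} = \left(B - 41\right) \left(\left(-6 + B\right) + \left(B + 39\right)\right) = \left(-41 + B\right) \left(\left(-6 + B\right) + \left(39 + B\right)\right) = \left(-41 + B\right) \left(33 + 2 B\right)$)
$\left(\left(-2\right) \left(-1\right) + j\right) r{\left(I{\left(2 \right)} \right)} = \left(\left(-2\right) \left(-1\right) + \frac{5}{2}\right) \left(-1353 - 49 \left(\left(-4\right) 2\right) + 2 \left(\left(-4\right) 2\right)^{2}\right) = \left(2 + \frac{5}{2}\right) \left(-1353 - -392 + 2 \left(-8\right)^{2}\right) = \frac{9 \left(-1353 + 392 + 2 \cdot 64\right)}{2} = \frac{9 \left(-1353 + 392 + 128\right)}{2} = \frac{9}{2} \left(-833\right) = - \frac{7497}{2}$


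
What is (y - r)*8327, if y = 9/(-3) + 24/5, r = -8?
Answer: 408023/5 ≈ 81605.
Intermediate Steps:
y = 9/5 (y = 9*(-⅓) + 24*(⅕) = -3 + 24/5 = 9/5 ≈ 1.8000)
(y - r)*8327 = (9/5 - 1*(-8))*8327 = (9/5 + 8)*8327 = (49/5)*8327 = 408023/5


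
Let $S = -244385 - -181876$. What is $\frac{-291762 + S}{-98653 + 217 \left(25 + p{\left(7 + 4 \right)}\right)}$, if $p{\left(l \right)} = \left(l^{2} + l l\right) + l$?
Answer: $\frac{354271}{38327} \approx 9.2434$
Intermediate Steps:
$p{\left(l \right)} = l + 2 l^{2}$ ($p{\left(l \right)} = \left(l^{2} + l^{2}\right) + l = 2 l^{2} + l = l + 2 l^{2}$)
$S = -62509$ ($S = -244385 + 181876 = -62509$)
$\frac{-291762 + S}{-98653 + 217 \left(25 + p{\left(7 + 4 \right)}\right)} = \frac{-291762 - 62509}{-98653 + 217 \left(25 + \left(7 + 4\right) \left(1 + 2 \left(7 + 4\right)\right)\right)} = - \frac{354271}{-98653 + 217 \left(25 + 11 \left(1 + 2 \cdot 11\right)\right)} = - \frac{354271}{-98653 + 217 \left(25 + 11 \left(1 + 22\right)\right)} = - \frac{354271}{-98653 + 217 \left(25 + 11 \cdot 23\right)} = - \frac{354271}{-98653 + 217 \left(25 + 253\right)} = - \frac{354271}{-98653 + 217 \cdot 278} = - \frac{354271}{-98653 + 60326} = - \frac{354271}{-38327} = \left(-354271\right) \left(- \frac{1}{38327}\right) = \frac{354271}{38327}$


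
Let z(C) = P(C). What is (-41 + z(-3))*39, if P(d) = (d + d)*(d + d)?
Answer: -195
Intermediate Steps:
P(d) = 4*d² (P(d) = (2*d)*(2*d) = 4*d²)
z(C) = 4*C²
(-41 + z(-3))*39 = (-41 + 4*(-3)²)*39 = (-41 + 4*9)*39 = (-41 + 36)*39 = -5*39 = -195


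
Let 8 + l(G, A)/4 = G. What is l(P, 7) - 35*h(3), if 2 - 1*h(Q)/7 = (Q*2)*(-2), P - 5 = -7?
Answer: -3470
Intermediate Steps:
P = -2 (P = 5 - 7 = -2)
h(Q) = 14 + 28*Q (h(Q) = 14 - 7*Q*2*(-2) = 14 - 7*2*Q*(-2) = 14 - (-28)*Q = 14 + 28*Q)
l(G, A) = -32 + 4*G
l(P, 7) - 35*h(3) = (-32 + 4*(-2)) - 35*(14 + 28*3) = (-32 - 8) - 35*(14 + 84) = -40 - 35*98 = -40 - 3430 = -3470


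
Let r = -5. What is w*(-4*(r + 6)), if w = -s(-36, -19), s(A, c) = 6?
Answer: 24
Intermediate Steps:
w = -6 (w = -1*6 = -6)
w*(-4*(r + 6)) = -(-24)*(-5 + 6) = -(-24) = -6*(-4) = 24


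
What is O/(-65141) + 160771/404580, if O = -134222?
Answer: 64776320471/26354745780 ≈ 2.4579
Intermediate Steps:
O/(-65141) + 160771/404580 = -134222/(-65141) + 160771/404580 = -134222*(-1/65141) + 160771*(1/404580) = 134222/65141 + 160771/404580 = 64776320471/26354745780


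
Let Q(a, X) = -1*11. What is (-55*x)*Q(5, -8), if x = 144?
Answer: 87120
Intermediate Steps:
Q(a, X) = -11
(-55*x)*Q(5, -8) = -55*144*(-11) = -7920*(-11) = 87120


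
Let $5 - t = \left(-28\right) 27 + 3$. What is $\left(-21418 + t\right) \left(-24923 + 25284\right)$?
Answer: $-7458260$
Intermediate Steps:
$t = 758$ ($t = 5 - \left(\left(-28\right) 27 + 3\right) = 5 - \left(-756 + 3\right) = 5 - -753 = 5 + 753 = 758$)
$\left(-21418 + t\right) \left(-24923 + 25284\right) = \left(-21418 + 758\right) \left(-24923 + 25284\right) = \left(-20660\right) 361 = -7458260$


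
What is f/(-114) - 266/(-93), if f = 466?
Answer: -723/589 ≈ -1.2275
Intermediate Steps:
f/(-114) - 266/(-93) = 466/(-114) - 266/(-93) = 466*(-1/114) - 266*(-1/93) = -233/57 + 266/93 = -723/589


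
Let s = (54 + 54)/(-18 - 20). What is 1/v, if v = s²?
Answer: 361/2916 ≈ 0.12380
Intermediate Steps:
s = -54/19 (s = 108/(-38) = 108*(-1/38) = -54/19 ≈ -2.8421)
v = 2916/361 (v = (-54/19)² = 2916/361 ≈ 8.0776)
1/v = 1/(2916/361) = 361/2916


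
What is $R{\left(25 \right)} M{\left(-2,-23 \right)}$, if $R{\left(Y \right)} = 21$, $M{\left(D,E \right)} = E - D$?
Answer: $-441$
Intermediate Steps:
$R{\left(25 \right)} M{\left(-2,-23 \right)} = 21 \left(-23 - -2\right) = 21 \left(-23 + 2\right) = 21 \left(-21\right) = -441$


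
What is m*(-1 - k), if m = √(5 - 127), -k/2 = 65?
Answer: 129*I*√122 ≈ 1424.9*I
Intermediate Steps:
k = -130 (k = -2*65 = -130)
m = I*√122 (m = √(-122) = I*√122 ≈ 11.045*I)
m*(-1 - k) = (I*√122)*(-1 - 1*(-130)) = (I*√122)*(-1 + 130) = (I*√122)*129 = 129*I*√122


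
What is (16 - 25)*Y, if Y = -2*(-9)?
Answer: -162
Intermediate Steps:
Y = 18
(16 - 25)*Y = (16 - 25)*18 = -9*18 = -162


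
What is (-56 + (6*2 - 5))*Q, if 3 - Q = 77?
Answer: 3626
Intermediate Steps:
Q = -74 (Q = 3 - 1*77 = 3 - 77 = -74)
(-56 + (6*2 - 5))*Q = (-56 + (6*2 - 5))*(-74) = (-56 + (12 - 5))*(-74) = (-56 + 7)*(-74) = -49*(-74) = 3626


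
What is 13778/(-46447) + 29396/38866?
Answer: 414930132/902604551 ≈ 0.45970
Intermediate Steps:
13778/(-46447) + 29396/38866 = 13778*(-1/46447) + 29396*(1/38866) = -13778/46447 + 14698/19433 = 414930132/902604551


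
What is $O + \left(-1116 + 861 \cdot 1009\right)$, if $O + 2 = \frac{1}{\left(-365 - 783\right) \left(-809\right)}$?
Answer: $\frac{805796673893}{928732} \approx 8.6763 \cdot 10^{5}$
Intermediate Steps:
$O = - \frac{1857463}{928732}$ ($O = -2 + \frac{1}{\left(-365 - 783\right) \left(-809\right)} = -2 + \frac{1}{\left(-1148\right) \left(-809\right)} = -2 + \frac{1}{928732} = - \frac{1857463}{928732} \approx -2.0$)
$O + \left(-1116 + 861 \cdot 1009\right) = - \frac{1857463}{928732} + \left(-1116 + 861 \cdot 1009\right) = - \frac{1857463}{928732} + \left(-1116 + 868749\right) = - \frac{1857463}{928732} + 867633 = \frac{805796673893}{928732}$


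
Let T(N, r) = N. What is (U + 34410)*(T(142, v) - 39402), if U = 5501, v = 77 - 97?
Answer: -1566905860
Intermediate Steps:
v = -20
(U + 34410)*(T(142, v) - 39402) = (5501 + 34410)*(142 - 39402) = 39911*(-39260) = -1566905860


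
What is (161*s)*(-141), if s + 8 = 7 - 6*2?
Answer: 295113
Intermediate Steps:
s = -13 (s = -8 + (7 - 6*2) = -8 + (7 - 12) = -8 - 5 = -13)
(161*s)*(-141) = (161*(-13))*(-141) = -2093*(-141) = 295113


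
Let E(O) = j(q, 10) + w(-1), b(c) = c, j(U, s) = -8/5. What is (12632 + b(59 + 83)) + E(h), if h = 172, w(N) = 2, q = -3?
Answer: 63872/5 ≈ 12774.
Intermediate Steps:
j(U, s) = -8/5 (j(U, s) = -8*1/5 = -8/5)
E(O) = 2/5 (E(O) = -8/5 + 2 = 2/5)
(12632 + b(59 + 83)) + E(h) = (12632 + (59 + 83)) + 2/5 = (12632 + 142) + 2/5 = 12774 + 2/5 = 63872/5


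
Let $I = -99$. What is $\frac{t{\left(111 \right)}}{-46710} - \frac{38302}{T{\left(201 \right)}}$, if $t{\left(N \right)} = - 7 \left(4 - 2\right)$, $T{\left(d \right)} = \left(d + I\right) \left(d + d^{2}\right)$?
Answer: $- \frac{48086299}{5373471690} \approx -0.0089488$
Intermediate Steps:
$T{\left(d \right)} = \left(-99 + d\right) \left(d + d^{2}\right)$ ($T{\left(d \right)} = \left(d - 99\right) \left(d + d^{2}\right) = \left(-99 + d\right) \left(d + d^{2}\right)$)
$t{\left(N \right)} = -14$ ($t{\left(N \right)} = \left(-7\right) 2 = -14$)
$\frac{t{\left(111 \right)}}{-46710} - \frac{38302}{T{\left(201 \right)}} = - \frac{14}{-46710} - \frac{38302}{201 \left(-99 + 201^{2} - 19698\right)} = \left(-14\right) \left(- \frac{1}{46710}\right) - \frac{38302}{201 \left(-99 + 40401 - 19698\right)} = \frac{7}{23355} - \frac{38302}{201 \cdot 20604} = \frac{7}{23355} - \frac{38302}{4141404} = \frac{7}{23355} - \frac{19151}{2070702} = - \frac{48086299}{5373471690}$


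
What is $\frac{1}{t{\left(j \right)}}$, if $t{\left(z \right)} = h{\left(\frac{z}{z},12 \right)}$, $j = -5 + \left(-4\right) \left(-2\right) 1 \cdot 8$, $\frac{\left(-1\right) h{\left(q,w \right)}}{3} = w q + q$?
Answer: $- \frac{1}{39} \approx -0.025641$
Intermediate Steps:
$h{\left(q,w \right)} = - 3 q - 3 q w$ ($h{\left(q,w \right)} = - 3 \left(w q + q\right) = - 3 \left(q w + q\right) = - 3 \left(q + q w\right) = - 3 q - 3 q w$)
$j = 59$ ($j = -5 + 8 \cdot 1 \cdot 8 = -5 + 8 \cdot 8 = -5 + 64 = 59$)
$t{\left(z \right)} = -39$ ($t{\left(z \right)} = - 3 \frac{z}{z} \left(1 + 12\right) = \left(-3\right) 1 \cdot 13 = -39$)
$\frac{1}{t{\left(j \right)}} = \frac{1}{-39} = - \frac{1}{39}$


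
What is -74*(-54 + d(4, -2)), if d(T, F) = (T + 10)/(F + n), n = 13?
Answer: 42920/11 ≈ 3901.8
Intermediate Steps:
d(T, F) = (10 + T)/(13 + F) (d(T, F) = (T + 10)/(F + 13) = (10 + T)/(13 + F))
-74*(-54 + d(4, -2)) = -74*(-54 + (10 + 4)/(13 - 2)) = -74*(-54 + 14/11) = -74*(-580/11) = 42920/11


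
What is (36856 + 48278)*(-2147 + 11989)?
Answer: 837888828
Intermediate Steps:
(36856 + 48278)*(-2147 + 11989) = 85134*9842 = 837888828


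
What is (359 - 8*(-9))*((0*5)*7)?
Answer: 0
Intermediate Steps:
(359 - 8*(-9))*((0*5)*7) = (359 + 72)*(0*7) = 431*0 = 0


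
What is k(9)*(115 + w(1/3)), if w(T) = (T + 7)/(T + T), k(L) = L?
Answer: 1134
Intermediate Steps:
w(T) = (7 + T)/(2*T) (w(T) = (7 + T)/((2*T)) = (7 + T)*(1/(2*T)) = (7 + T)/(2*T))
k(9)*(115 + w(1/3)) = 9*(115 + (7 + 1/3)/(2*(1/3))) = 9*(115 + (7 + ⅓)/(2*(⅓))) = 9*(115 + (½)*3*(22/3)) = 9*(115 + 11) = 9*126 = 1134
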